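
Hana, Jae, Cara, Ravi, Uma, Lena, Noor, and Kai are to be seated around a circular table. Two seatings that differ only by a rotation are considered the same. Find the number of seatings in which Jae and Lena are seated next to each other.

1440

Glue Jae and Lena into a block (2 internal orders). Seating 7 units around a circle gives (6)! arrangements.
So 2 × (6)! = 2 × 720 = 1440.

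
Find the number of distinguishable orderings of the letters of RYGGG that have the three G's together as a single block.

Treat the 3 copies of G as a single block. The multiset to arrange is then {GGG, R, Y}, 3 items in all.
All 3 items are distinct, so there are (3)! = 6 arrangements.

6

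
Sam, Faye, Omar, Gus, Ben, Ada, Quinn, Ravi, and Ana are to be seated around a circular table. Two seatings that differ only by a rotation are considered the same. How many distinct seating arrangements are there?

Around a circle, 9 distinct people have 9!/9 = (8)! = 40320 rotationally distinct seatings.

40320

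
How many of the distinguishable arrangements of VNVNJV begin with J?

10

With the first slot taken by J, it remains to arrange the other 5 letters (VNVNV).
Those 5 letters have N appearing twice and V appearing 3 times, giving (5)!/(3!·2!) = 10.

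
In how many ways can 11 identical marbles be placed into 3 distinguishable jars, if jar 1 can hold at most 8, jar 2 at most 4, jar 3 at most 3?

By stars and bars, unrestricted non-negative solutions to x_1+…+x_3 = 11 number C(11+2,2) = 78.
Subtract solutions that violate a single cap (substitute x_i' = x_i − (cap_i+1)): x_1 ≥ 9 gives C(4,2) = 6; x_2 ≥ 5 gives C(8,2) = 28; x_3 ≥ 4 gives C(9,2) = 36. Together 70.
Add back pairs where two caps are both exceeded: 0 + 0 + 6 = 6.
By inclusion–exclusion the count is 78 − 70 + 6 = 14.

14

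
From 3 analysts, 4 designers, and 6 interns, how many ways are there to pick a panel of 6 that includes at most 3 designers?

Split by how many designers are chosen (0 through 3).
Sum: C(4,0)·C(9,6) + C(4,1)·C(9,5) + C(4,2)·C(9,4) + C(4,3)·C(9,3) = 84 + 504 + 756 + 336 = 1680.

1680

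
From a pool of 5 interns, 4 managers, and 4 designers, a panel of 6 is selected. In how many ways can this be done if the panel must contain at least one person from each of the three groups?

With no constraint there are C(13,6) = 1716 possible selections.
Selections missing a whole group: no interns → C(8,6) = 28; no managers → C(9,6) = 84; no designers → C(9,6) = 84.
Add back selections omitting two groups (i.e. drawn from a single group): C(5,6) + C(4,6) + C(4,6) = 0.
By inclusion–exclusion: 1716 − 196 + 0 = 1520.

1520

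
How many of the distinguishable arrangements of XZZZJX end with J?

Fix J in the last position and arrange the remaining 5 letters.
Those 5 letters have X appearing twice and Z appearing 3 times, giving (5)!/(3!·2!) = 10.

10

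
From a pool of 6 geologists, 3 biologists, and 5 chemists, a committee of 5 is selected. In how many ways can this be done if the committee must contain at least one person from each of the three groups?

1365

Total 5-person selections from all 14: C(14,5) = 2002.
Subtract selections that omit an entire group: no geologists → C(8,5) = 56; no biologists → C(11,5) = 462; no chemists → C(9,5) = 126.
Add back selections omitting two groups (i.e. drawn from a single group): C(6,5) + C(3,5) + C(5,5) = 7.
By inclusion–exclusion: 2002 − 644 + 7 = 1365.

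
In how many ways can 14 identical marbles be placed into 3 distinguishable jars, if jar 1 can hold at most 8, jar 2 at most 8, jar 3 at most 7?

By stars and bars, unrestricted non-negative solutions to x_1+…+x_3 = 14 number C(14+2,2) = 120.
Subtract solutions that violate a single cap (substitute x_i' = x_i − (cap_i+1)): x_1 ≥ 9 gives C(7,2) = 21; x_2 ≥ 9 gives C(7,2) = 21; x_3 ≥ 8 gives C(8,2) = 28. Together 70.
No two caps can be exceeded simultaneously, so the pair terms are all 0.
By inclusion–exclusion the count is 120 − 70 + 0 = 50.

50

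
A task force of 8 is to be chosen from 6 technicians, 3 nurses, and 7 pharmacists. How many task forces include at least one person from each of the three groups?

With no constraint there are C(16,8) = 12870 possible selections.
Selections missing a whole group: no technicians → C(10,8) = 45; no nurses → C(13,8) = 1287; no pharmacists → C(9,8) = 9.
Add back selections omitting two groups (i.e. drawn from a single group): C(6,8) + C(3,8) + C(7,8) = 0.
By inclusion–exclusion: 12870 − 1341 + 0 = 11529.

11529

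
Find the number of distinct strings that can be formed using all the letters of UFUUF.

UFUUF has 5 letters with F appearing twice and U appearing 3 times.
Dividing 5! = 120 by 3!·2! = 12 for the repeated letters gives 10.

10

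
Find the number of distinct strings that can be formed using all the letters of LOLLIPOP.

1680

LOLLIPOP has 8 letters with L appearing 3 times, O appearing twice, and P appearing twice.
So there are 8! / (3!·2!·2!) = 1680 distinguishable arrangements.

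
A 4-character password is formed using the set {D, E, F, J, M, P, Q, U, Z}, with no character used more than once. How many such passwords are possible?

This is a permutation of 4 out of 9: P(9,4) = 9!/5!.
9 × 8 × 7 × 6 = 3024.

3024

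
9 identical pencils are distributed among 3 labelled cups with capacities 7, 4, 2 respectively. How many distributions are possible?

12

By stars and bars, unrestricted non-negative solutions to x_1+…+x_3 = 9 number C(9+2,2) = 55.
Subtract solutions that violate a single cap (substitute x_i' = x_i − (cap_i+1)): x_1 ≥ 8 gives C(3,2) = 3; x_2 ≥ 5 gives C(6,2) = 15; x_3 ≥ 3 gives C(8,2) = 28. Together 46.
Add back pairs where two caps are both exceeded: 0 + 0 + 3 = 3.
By inclusion–exclusion the count is 55 − 46 + 3 = 12.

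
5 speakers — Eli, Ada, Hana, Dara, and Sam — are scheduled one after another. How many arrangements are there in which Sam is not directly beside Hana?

72

There are 5! = 120 arrangements in all. If Sam and Hana are adjacent, merging them into one block gives 2·(4)! = 48 arrangements.
So 120 − 48 = 72 arrangements keep them apart.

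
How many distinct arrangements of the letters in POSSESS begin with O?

With the first slot taken by O, it remains to arrange the other 6 letters (PSSESS).
Those 6 letters have S appearing 4 times, giving (6)!/(4!) = 30.

30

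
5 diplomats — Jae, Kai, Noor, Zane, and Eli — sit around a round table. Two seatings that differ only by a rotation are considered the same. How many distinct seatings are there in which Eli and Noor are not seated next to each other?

Without the restriction there are (4)! = 24 seatings.
Seatings with Eli beside Noor: treat them as a block with 2 internal orders, giving 2 × (3)! = 12.
Subtracting, 24 − 12 = 12.

12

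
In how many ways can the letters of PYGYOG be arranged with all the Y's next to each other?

60

Treat the 2 copies of Y as a single block. The multiset to arrange is then {YY, G, G, O, P}, 5 items in all.
That gives (5)!/(2!) = 60 arrangements.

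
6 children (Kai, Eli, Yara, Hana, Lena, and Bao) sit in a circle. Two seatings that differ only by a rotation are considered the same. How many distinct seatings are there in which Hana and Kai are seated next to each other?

48

Glue Hana and Kai into a block (2 internal orders). Seating 5 units around a circle gives (4)! arrangements.
So 2 × (4)! = 2 × 24 = 48.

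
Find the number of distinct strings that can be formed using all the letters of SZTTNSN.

630

The 7 letters of SZTTNSN have repeats: N appearing twice, S appearing twice, and T appearing twice.
The number of distinct arrangements is 7!/(2!·2!·2!) = 5040/8 = 630.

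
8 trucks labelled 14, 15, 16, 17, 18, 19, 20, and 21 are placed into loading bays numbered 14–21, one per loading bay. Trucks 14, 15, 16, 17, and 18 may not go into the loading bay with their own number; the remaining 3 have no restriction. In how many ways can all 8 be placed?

Let Aᵢ (for 14 ≤ i ≤ 18) be the placements that put truck i in its forbidden loading bay. Any j of these fix j positions, leaving (8−j)! ways to fill the rest, and there are C(5,j) ways to pick which j.
By inclusion–exclusion, the number of valid placements is Σ_{j=0}^{5} (−1)^j C(5,j)·(8−j)!.
Computing: 40320 − 25200 + 7200 − 1200 + 120 − 6 = 21234.

21234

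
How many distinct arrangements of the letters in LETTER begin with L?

30

With the first slot taken by L, it remains to arrange the other 5 letters (ETTER).
Those 5 letters have E appearing twice and T appearing twice, giving (5)!/(2!·2!) = 30.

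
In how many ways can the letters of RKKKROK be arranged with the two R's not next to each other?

Total arrangements of RKKKROK: 7!/(4!·2!) = 105.
If the two R's are adjacent, glue them into one block, leaving 6 items to arrange: (6)!/(4!) = 30 ways.
Subtracting, 105 − 30 = 75 arrangements keep the R's apart.

75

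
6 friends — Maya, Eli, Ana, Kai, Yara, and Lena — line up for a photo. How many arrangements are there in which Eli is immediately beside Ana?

Place the 4 others and the Eli-Ana pair as 5 objects in a line; the pair has 2 internal arrangements.
That gives 2 × 5! = 2 × 120 = 240.

240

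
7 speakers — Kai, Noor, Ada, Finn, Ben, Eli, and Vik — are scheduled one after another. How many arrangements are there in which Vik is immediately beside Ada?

1440

Glue Vik and Ada into one block (2 internal orders), leaving 6 units to arrange in a row.
So the count is 2·(6)! = 1440.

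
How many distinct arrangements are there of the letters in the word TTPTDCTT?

336

Letter multiplicities in TTPTDCTT: C×1, D×1, P×1, T×5.
The number of distinct arrangements is 8!/(5!) = 40320/120 = 336.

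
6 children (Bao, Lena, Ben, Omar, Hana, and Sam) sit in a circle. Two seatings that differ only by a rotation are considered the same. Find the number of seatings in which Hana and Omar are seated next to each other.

Glue Hana and Omar into a block (2 internal orders). Seating 5 units around a circle gives (4)! arrangements.
So 2 × (4)! = 2 × 24 = 48.

48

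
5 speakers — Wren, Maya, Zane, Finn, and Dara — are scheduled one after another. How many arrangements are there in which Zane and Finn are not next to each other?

72

Of the 5! = 120 arrangements, those with Zane and Finn adjacent number 2 × 4! = 48 (treat the pair as a block with 2 internal orders).
Complementary counting: 120 − 48 = 72.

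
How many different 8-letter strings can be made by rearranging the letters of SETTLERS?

5040

SETTLERS has 8 letters with E appearing twice, S appearing twice, and T appearing twice.
Dividing 8! = 40320 by 2!·2!·2! = 8 for the repeated letters gives 5040.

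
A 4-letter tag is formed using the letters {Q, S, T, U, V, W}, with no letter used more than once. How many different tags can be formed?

This is a permutation of 4 out of 6: P(6,4) = 6!/2!.
That product is 6 × 5 × 4 × 3 = 360.

360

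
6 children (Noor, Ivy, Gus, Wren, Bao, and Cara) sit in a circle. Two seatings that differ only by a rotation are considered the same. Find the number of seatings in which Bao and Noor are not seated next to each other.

72

Without the restriction there are (5)! = 120 seatings.
Those with Bao next to Noor: fuse the pair into one unit and seat 5 units around a circle — 2·(4)! = 48.
Subtracting, 120 − 48 = 72.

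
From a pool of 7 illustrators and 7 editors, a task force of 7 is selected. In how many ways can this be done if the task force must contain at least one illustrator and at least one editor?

3430

With no constraint there are C(14,7) = 3432 possible selections.
Selections missing a whole group: no illustrators → C(7,7) = 1; no editors → C(7,7) = 1.
Both groups omitted at once is impossible, so 3432 − 2 = 3430.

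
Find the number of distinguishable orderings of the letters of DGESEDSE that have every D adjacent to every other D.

420

Treat the 2 copies of D as a single block. The multiset to arrange is then {DD, E, E, E, G, S, S}, 7 items in all.
That gives (7)!/(3!·2!) = 420 arrangements.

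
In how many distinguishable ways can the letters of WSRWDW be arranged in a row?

WSRWDW has 6 letters with W appearing 3 times.
The number of distinct arrangements is 6!/(3!) = 720/6 = 120.

120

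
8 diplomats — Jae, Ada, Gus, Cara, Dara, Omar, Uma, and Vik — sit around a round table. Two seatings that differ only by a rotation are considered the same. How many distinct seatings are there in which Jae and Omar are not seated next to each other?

Without the restriction there are (7)! = 5040 seatings.
Those with Jae next to Omar: fuse the pair into one unit and seat 7 units around a circle — 2·(6)! = 1440.
Subtracting, 5040 − 1440 = 3600.

3600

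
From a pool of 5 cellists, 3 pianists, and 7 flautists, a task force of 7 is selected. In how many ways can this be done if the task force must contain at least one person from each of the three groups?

5516

Unrestricted: C(15,7) = 6435 ways to pick any 7 of the 15.
Subtract selections that omit an entire group: no cellists → C(10,7) = 120; no pianists → C(12,7) = 792; no flautists → C(8,7) = 8.
Add back selections omitting two groups (i.e. drawn from a single group): C(5,7) + C(3,7) + C(7,7) = 1.
By inclusion–exclusion: 6435 − 920 + 1 = 5516.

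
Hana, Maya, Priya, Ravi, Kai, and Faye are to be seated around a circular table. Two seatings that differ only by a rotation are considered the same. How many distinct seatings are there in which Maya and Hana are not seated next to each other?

72

All circular seatings of 6 people number (5)! = 120.
Those with Maya next to Hana: fuse the pair into one unit and seat 5 units around a circle — 2·(4)! = 48.
Subtracting, 120 − 48 = 72.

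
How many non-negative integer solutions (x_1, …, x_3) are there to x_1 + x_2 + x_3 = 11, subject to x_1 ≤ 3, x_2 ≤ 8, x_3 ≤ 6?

22

Ignoring the caps, the number of non-negative solutions to x_1+…+x_3 = 11 is C(13,2) = 78.
Subtract solutions that violate a single cap (substitute x_i' = x_i − (cap_i+1)): x_1 ≥ 4 gives C(9,2) = 36; x_2 ≥ 9 gives C(4,2) = 6; x_3 ≥ 7 gives C(6,2) = 15. Together 57.
Add back pairs where two caps are both exceeded: 0 + 1 + 0 = 1.
By inclusion–exclusion the count is 78 − 57 + 1 = 22.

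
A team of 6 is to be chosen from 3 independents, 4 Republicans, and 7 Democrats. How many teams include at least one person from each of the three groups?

2331

Unrestricted: C(14,6) = 3003 ways to pick any 6 of the 14.
Subtract selections that omit an entire group: no independents → C(11,6) = 462; no Republicans → C(10,6) = 210; no Democrats → C(7,6) = 7.
Add back selections omitting two groups (i.e. drawn from a single group): C(3,6) + C(4,6) + C(7,6) = 7.
By inclusion–exclusion: 3003 − 679 + 7 = 2331.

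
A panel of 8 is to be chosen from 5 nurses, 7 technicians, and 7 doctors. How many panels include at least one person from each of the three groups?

71589

With no constraint there are C(19,8) = 75582 possible selections.
Subtract selections that omit an entire group: no nurses → C(14,8) = 3003; no technicians → C(12,8) = 495; no doctors → C(12,8) = 495.
Add back selections omitting two groups (i.e. drawn from a single group): C(5,8) + C(7,8) + C(7,8) = 0.
By inclusion–exclusion: 75582 − 3993 + 0 = 71589.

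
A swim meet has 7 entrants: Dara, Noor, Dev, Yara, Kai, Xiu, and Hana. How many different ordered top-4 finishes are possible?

This is an ordered selection of 4 from 7: P(7,4).
That gives 7 × 6 × 5 × 4 = 840.

840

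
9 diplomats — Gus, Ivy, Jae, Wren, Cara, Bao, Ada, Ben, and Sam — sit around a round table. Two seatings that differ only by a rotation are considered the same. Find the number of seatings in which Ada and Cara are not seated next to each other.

30240

All circular seatings of 9 people number (8)! = 40320.
Seatings with Ada beside Cara: treat them as a block with 2 internal orders, giving 2 × (7)! = 10080.
Subtracting, 40320 − 10080 = 30240.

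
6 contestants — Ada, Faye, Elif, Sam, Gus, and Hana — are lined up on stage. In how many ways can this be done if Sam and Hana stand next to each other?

Glue Sam and Hana into one block (2 internal orders), leaving 5 units to arrange in a row.
So the count is 2·(5)! = 240.

240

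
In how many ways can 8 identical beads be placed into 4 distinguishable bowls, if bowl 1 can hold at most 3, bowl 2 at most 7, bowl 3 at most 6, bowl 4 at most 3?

91

Ignoring the caps, the number of non-negative solutions to x_1+…+x_4 = 8 is C(11,3) = 165.
Subtract solutions that violate a single cap (substitute x_i' = x_i − (cap_i+1)): x_1 ≥ 4 gives C(7,3) = 35; x_2 ≥ 8 gives C(3,3) = 1; x_3 ≥ 7 gives C(4,3) = 4; x_4 ≥ 4 gives C(7,3) = 35. Together 75.
Add back pairs where two caps are both exceeded: 0 + 0 + 1 + 0 + 0 + 0 = 1.
By inclusion–exclusion the count is 165 − 75 + 1 = 91.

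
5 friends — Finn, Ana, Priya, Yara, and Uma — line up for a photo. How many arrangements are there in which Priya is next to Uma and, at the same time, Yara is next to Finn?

Treat {Priya,Uma} as one block (2 orders) and {Yara,Finn} as another (2 orders).
That leaves 3 units to arrange: 2 × 2 × 3! = 4 × 6 = 24.

24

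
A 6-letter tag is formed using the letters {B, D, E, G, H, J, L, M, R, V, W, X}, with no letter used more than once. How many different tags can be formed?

With no repetition, fill the 6 letters in order: 12 choices, then 11, down to 7.
12 × 11 × 10 × 9 × 8 × 7 = 665280.

665280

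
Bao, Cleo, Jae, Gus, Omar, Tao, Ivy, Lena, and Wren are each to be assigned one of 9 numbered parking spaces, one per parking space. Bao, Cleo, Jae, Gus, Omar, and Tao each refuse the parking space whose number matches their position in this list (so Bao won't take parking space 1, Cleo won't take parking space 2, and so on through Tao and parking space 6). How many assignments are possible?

183822

Let Aᵢ (for 1 ≤ i ≤ 6) be the placements that put person i in their forbidden parking space. Any j of these fix j positions, leaving (9−j)! ways to fill the rest, and there are C(6,j) ways to pick which j.
By inclusion–exclusion, the number of valid placements is Σ_{j=0}^{6} (−1)^j C(6,j)·(9−j)!.
Computing: 362880 − 241920 + 75600 − 14400 + 1800 − 144 + 6 = 183822.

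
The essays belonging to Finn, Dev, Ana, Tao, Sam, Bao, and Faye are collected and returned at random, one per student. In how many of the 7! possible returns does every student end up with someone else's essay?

Count assignments avoiding every fixed point. For any j of the 7 students fixed to their own essay, the other 7−j can be arranged in (7−j)! ways.
By inclusion–exclusion this is Σ_{j=0}^{7} (−1)^j C(7,j)·(7−j)!.
Computing: 5040 − 5040 + 2520 − 840 + 210 − 42 + 7 − 1 = 1854.

1854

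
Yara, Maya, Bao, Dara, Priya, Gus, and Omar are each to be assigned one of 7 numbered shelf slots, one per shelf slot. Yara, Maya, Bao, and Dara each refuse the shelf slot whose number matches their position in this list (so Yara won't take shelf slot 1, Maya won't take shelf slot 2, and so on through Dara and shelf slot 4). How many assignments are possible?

2790

Let Aᵢ (for 1 ≤ i ≤ 4) be the placements that put person i in their forbidden shelf slot. Any j of these fix j positions, leaving (7−j)! ways to fill the rest, and there are C(4,j) ways to pick which j.
By inclusion–exclusion, the number of valid placements is Σ_{j=0}^{4} (−1)^j C(4,j)·(7−j)!.
Computing: 5040 − 2880 + 720 − 96 + 6 = 2790.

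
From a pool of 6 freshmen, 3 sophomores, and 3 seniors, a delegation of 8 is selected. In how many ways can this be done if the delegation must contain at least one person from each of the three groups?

Unrestricted: C(12,8) = 495 ways to pick any 8 of the 12.
Selections missing a whole group: no freshmen → C(6,8) = 0; no sophomores → C(9,8) = 9; no seniors → C(9,8) = 9.
Add back selections omitting two groups (i.e. drawn from a single group): C(6,8) + C(3,8) + C(3,8) = 0.
By inclusion–exclusion: 495 − 18 + 0 = 477.

477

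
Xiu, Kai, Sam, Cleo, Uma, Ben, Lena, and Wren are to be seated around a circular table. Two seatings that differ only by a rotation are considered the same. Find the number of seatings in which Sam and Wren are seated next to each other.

Glue Sam and Wren into a block (2 internal orders). Seating 7 units around a circle gives (6)! arrangements.
So 2 × (6)! = 2 × 720 = 1440.

1440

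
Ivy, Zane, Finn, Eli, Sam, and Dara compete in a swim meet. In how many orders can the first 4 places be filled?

360

There are 6 choices for 1st place, 5 for 2nd, and so on down to 3 for position 4.
That gives 6 × 5 × 4 × 3 = 360.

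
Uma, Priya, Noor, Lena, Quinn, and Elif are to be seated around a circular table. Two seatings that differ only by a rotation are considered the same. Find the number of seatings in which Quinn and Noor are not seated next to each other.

72

All circular seatings of 6 people number (5)! = 120.
Those with Quinn next to Noor: fuse the pair into one unit and seat 5 units around a circle — 2·(4)! = 48.
Subtracting, 120 − 48 = 72.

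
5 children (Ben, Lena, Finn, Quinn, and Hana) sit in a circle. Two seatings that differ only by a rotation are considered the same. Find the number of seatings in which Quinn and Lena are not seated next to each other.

12

All circular seatings of 5 people number (4)! = 24.
Seatings with Quinn beside Lena: treat them as a block with 2 internal orders, giving 2 × (3)! = 12.
Subtracting, 24 − 12 = 12.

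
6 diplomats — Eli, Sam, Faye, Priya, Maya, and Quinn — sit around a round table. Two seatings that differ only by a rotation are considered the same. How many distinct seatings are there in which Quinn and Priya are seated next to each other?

48

Glue Quinn and Priya into a block (2 internal orders). Seating 5 units around a circle gives (4)! arrangements.
So 2 × (4)! = 2 × 24 = 48.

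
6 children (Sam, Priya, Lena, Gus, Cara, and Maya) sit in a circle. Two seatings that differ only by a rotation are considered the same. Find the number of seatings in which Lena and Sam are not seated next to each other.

72

All circular seatings of 6 people number (5)! = 120.
Seatings with Lena beside Sam: treat them as a block with 2 internal orders, giving 2 × (4)! = 48.
Subtracting, 120 − 48 = 72.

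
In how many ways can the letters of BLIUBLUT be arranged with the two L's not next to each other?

Total arrangements of BLIUBLUT: 8!/(2!·2!·2!) = 5040.
If the two L's are adjacent, glue them into one block, leaving 7 items to arrange: (7)!/(2!·2!) = 1260 ways.
Subtracting, 5040 − 1260 = 3780 arrangements keep the L's apart.

3780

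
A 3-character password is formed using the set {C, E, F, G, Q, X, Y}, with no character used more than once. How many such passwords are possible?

210

Choose and order 3 of the 7 symbols: the first character has 7 options, the next 6, then 5.
That product is 7 × 6 × 5 = 210.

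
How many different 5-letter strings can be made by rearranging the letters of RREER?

10

The 5 letters of RREER have repeats: E appearing twice and R appearing 3 times.
The number of distinct arrangements is 5!/(3!·2!) = 120/12 = 10.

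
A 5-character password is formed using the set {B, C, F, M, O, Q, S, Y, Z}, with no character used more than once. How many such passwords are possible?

This is a permutation of 5 out of 9: P(9,5) = 9!/4!.
That product is 9 × 8 × 7 × 6 × 5 = 15120.

15120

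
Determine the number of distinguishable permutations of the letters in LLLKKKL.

LLLKKKL has 7 letters with K appearing 3 times and L appearing 4 times.
So there are 7! / (4!·3!) = 35 distinguishable arrangements.

35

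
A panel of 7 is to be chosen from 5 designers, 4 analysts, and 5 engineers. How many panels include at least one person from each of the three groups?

3240

With no constraint there are C(14,7) = 3432 possible selections.
Subtract selections that omit an entire group: no designers → C(9,7) = 36; no analysts → C(10,7) = 120; no engineers → C(9,7) = 36.
Add back selections omitting two groups (i.e. drawn from a single group): C(5,7) + C(4,7) + C(5,7) = 0.
By inclusion–exclusion: 3432 − 192 + 0 = 3240.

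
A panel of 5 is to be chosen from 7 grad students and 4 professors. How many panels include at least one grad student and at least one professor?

441

With no constraint there are C(11,5) = 462 possible selections.
Subtract selections that omit an entire group: no grad students → C(4,5) = 0; no professors → C(7,5) = 21.
Both groups omitted at once is impossible, so 462 − 21 = 441.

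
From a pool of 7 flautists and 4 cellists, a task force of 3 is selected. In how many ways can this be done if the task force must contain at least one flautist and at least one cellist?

With no constraint there are C(11,3) = 165 possible selections.
Subtract selections that omit an entire group: no flautists → C(4,3) = 4; no cellists → C(7,3) = 35.
Both groups omitted at once is impossible, so 165 − 39 = 126.

126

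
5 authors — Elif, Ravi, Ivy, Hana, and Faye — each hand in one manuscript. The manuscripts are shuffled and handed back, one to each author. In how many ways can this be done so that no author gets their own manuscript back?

44

Count assignments avoiding every fixed point. For any j of the 5 authors fixed to their own manuscript, the other 5−j can be arranged in (5−j)! ways.
By inclusion–exclusion this is Σ_{j=0}^{5} (−1)^j C(5,j)·(5−j)!.
Computing: 120 − 120 + 60 − 20 + 5 − 1 = 44.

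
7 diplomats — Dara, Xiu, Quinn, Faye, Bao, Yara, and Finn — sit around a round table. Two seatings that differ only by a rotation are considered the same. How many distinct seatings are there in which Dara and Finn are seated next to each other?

240

Treat {Dara, Finn} as one unit (2 internal orders) and seat the resulting 6 units around the table: (5)! circular arrangements.
So 2 × (5)! = 2 × 120 = 240.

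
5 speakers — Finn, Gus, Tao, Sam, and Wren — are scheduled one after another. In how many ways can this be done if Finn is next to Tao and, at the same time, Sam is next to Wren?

24

Treat {Finn,Tao} as one block (2 orders) and {Sam,Wren} as another (2 orders).
That leaves 3 units to arrange: 2 × 2 × 3! = 4 × 6 = 24.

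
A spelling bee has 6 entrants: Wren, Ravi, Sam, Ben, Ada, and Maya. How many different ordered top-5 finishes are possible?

There are 6 choices for 1st place, 5 for 2nd, and so on down to 2 for position 5.
That gives 6 × 5 × 4 × 3 × 2 = 720.

720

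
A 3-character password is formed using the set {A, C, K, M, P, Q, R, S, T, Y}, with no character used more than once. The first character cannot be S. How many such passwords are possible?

The first character has 10−1 = 9 choices (anything except S).
The remaining 2 characters are filled from the other 9 symbols without repetition: 9 × 8 = 72.
Total: 9 × 72 = 648.

648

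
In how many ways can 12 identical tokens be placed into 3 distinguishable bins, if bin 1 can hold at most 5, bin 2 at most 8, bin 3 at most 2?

Ignoring the caps, the number of non-negative solutions to x_1+…+x_3 = 12 is C(14,2) = 91.
Subtract solutions that violate a single cap (substitute x_i' = x_i − (cap_i+1)): x_1 ≥ 6 gives C(8,2) = 28; x_2 ≥ 9 gives C(5,2) = 10; x_3 ≥ 3 gives C(11,2) = 55. Together 93.
Add back pairs where two caps are both exceeded: 0 + 10 + 1 = 11.
By inclusion–exclusion the count is 91 − 93 + 11 = 9.

9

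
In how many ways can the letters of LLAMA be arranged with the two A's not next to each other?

There are 5!/(2!·2!) = 30 arrangements of LLAMA in total.
If the two A's are adjacent, glue them into one block, leaving 4 items to arrange: (4)!/(2!) = 12 ways.
Hence 30 − 12 = 18.

18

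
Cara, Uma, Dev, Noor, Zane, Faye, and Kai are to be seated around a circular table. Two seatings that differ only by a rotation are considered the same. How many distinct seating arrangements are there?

720

Fix one person's seat to break rotational symmetry; the remaining 6 people can be arranged in (6)! = 720 ways.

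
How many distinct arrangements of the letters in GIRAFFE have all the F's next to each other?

Treat the 2 copies of F as a single block. The multiset to arrange is then {FF, A, E, G, I, R}, 6 items in all.
All 6 items are distinct, so there are (6)! = 720 arrangements.

720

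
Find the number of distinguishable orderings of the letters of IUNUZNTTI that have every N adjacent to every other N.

5040

Treat the 2 copies of N as a single block. The multiset to arrange is then {NN, I, I, T, T, U, U, Z}, 8 items in all.
That gives (8)!/(2!·2!·2!) = 5040 arrangements.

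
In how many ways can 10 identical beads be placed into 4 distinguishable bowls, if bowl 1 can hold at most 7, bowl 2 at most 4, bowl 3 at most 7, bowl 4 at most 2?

Without the upper bounds there are C(13,3) = 286 ways to split 10 among 4 bowls.
Subtract solutions that violate a single cap (substitute x_i' = x_i − (cap_i+1)): x_1 ≥ 8 gives C(5,3) = 10; x_2 ≥ 5 gives C(8,3) = 56; x_3 ≥ 8 gives C(5,3) = 10; x_4 ≥ 3 gives C(10,3) = 120. Together 196.
Add back pairs where two caps are both exceeded: 0 + 0 + 0 + 0 + 10 + 0 = 10.
By inclusion–exclusion the count is 286 − 196 + 10 = 100.

100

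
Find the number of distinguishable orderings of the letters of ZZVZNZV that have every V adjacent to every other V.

30

Treat the 2 copies of V as a single block. The multiset to arrange is then {VV, N, Z, Z, Z, Z}, 6 items in all.
That gives (6)!/(4!) = 30 arrangements.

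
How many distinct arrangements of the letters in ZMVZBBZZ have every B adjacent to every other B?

Treat the 2 copies of B as a single block. The multiset to arrange is then {BB, M, V, Z, Z, Z, Z}, 7 items in all.
That gives (7)!/(4!) = 210 arrangements.

210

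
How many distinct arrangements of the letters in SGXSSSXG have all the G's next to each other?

105

Treat the 2 copies of G as a single block. The multiset to arrange is then {GG, S, S, S, S, X, X}, 7 items in all.
That gives (7)!/(4!·2!) = 105 arrangements.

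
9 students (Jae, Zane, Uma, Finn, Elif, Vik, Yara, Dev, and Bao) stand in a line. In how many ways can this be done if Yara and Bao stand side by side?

80640

Treat {Yara, Bao} as a single unit. There are 8 units to order, and the pair itself can be ordered 2 ways.
That gives 2 × 8! = 2 × 40320 = 80640.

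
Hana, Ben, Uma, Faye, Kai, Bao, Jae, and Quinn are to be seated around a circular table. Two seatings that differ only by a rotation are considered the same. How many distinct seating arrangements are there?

5040

Around a circle, 8 distinct people have 8!/8 = (7)! = 5040 rotationally distinct seatings.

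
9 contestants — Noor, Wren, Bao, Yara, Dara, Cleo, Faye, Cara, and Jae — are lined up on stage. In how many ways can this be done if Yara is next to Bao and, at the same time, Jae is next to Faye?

20160

Treat {Yara,Bao} as one block (2 orders) and {Jae,Faye} as another (2 orders).
That leaves 7 units to arrange: 2 × 2 × 7! = 4 × 5040 = 20160.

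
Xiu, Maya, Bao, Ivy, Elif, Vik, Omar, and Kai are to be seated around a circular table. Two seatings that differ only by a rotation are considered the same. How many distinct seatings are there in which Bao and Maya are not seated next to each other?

All circular seatings of 8 people number (7)! = 5040.
Those with Bao next to Maya: fuse the pair into one unit and seat 7 units around a circle — 2·(6)! = 1440.
Subtracting, 5040 − 1440 = 3600.

3600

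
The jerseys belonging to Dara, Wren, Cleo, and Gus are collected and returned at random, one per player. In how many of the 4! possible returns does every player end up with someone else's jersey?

9

This is the derangement count D_4: permutations of 4 items with no fixed point.
By inclusion–exclusion this is Σ_{j=0}^{4} (−1)^j C(4,j)·(4−j)!.
Computing: 24 − 24 + 12 − 4 + 1 = 9.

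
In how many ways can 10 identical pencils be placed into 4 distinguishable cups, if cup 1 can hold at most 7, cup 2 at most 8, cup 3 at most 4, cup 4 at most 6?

196

Ignoring the caps, the number of non-negative solutions to x_1+…+x_4 = 10 is C(13,3) = 286.
Subtract solutions that violate a single cap (substitute x_i' = x_i − (cap_i+1)): x_1 ≥ 8 gives C(5,3) = 10; x_2 ≥ 9 gives C(4,3) = 4; x_3 ≥ 5 gives C(8,3) = 56; x_4 ≥ 7 gives C(6,3) = 20. Together 90.
No two caps can be exceeded simultaneously, so the pair terms are all 0.
By inclusion–exclusion the count is 286 − 90 + 0 = 196.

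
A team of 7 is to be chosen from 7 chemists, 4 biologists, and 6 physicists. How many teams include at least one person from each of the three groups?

Total 7-person selections from all 17: C(17,7) = 19448.
Subtract selections that omit an entire group: no chemists → C(10,7) = 120; no biologists → C(13,7) = 1716; no physicists → C(11,7) = 330.
Add back selections omitting two groups (i.e. drawn from a single group): C(7,7) + C(4,7) + C(6,7) = 1.
By inclusion–exclusion: 19448 − 2166 + 1 = 17283.

17283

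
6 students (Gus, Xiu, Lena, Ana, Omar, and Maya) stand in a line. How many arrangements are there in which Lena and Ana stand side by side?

Place the 4 others and the Lena-Ana pair as 5 objects in a line; the pair has 2 internal arrangements.
That gives 2 × 5! = 2 × 120 = 240.

240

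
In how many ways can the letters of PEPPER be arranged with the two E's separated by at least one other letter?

40

There are 6!/(3!·2!) = 60 arrangements of PEPPER in total.
Arrangements with the E's together: treat EE as one letter, giving (5)!/(3!) = 20.
Subtracting, 60 − 20 = 40 arrangements keep the E's apart.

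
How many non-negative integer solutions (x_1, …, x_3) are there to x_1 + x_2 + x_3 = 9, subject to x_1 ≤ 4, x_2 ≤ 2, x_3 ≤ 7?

12

Without the upper bounds there are C(11,2) = 55 ways to split 9 among 3 variables.
Subtract solutions that violate a single cap (substitute x_i' = x_i − (cap_i+1)): x_1 ≥ 5 gives C(6,2) = 15; x_2 ≥ 3 gives C(8,2) = 28; x_3 ≥ 8 gives C(3,2) = 3. Together 46.
Add back pairs where two caps are both exceeded: 3 + 0 + 0 = 3.
By inclusion–exclusion the count is 55 − 46 + 3 = 12.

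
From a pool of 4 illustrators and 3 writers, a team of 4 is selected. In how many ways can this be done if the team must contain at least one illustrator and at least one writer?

With no constraint there are C(7,4) = 35 possible selections.
Selections missing a whole group: no illustrators → C(3,4) = 0; no writers → C(4,4) = 1.
Both groups omitted at once is impossible, so 35 − 1 = 34.

34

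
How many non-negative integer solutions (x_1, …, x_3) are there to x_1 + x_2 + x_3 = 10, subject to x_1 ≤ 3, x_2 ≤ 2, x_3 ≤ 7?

6

By stars and bars, unrestricted non-negative solutions to x_1+…+x_3 = 10 number C(10+2,2) = 66.
Subtract solutions that violate a single cap (substitute x_i' = x_i − (cap_i+1)): x_1 ≥ 4 gives C(8,2) = 28; x_2 ≥ 3 gives C(9,2) = 36; x_3 ≥ 8 gives C(4,2) = 6. Together 70.
Add back pairs where two caps are both exceeded: 10 + 0 + 0 = 10.
By inclusion–exclusion the count is 66 − 70 + 10 = 6.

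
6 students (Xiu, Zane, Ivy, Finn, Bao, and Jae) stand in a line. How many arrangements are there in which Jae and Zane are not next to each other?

Of the 6! = 720 arrangements, those with Jae and Zane adjacent number 2 × 5! = 240 (treat the pair as a block with 2 internal orders).
Complementary counting: 720 − 240 = 480.

480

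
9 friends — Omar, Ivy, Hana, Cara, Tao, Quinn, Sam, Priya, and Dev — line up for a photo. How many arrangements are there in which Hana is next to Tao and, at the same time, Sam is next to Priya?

20160

Treat {Hana,Tao} as one block (2 orders) and {Sam,Priya} as another (2 orders).
That leaves 7 units to arrange: 2 × 2 × 7! = 4 × 5040 = 20160.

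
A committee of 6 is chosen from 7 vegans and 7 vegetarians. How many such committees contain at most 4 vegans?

Split by how many vegans are chosen (0 through 4).
Sum: C(7,0)·C(7,6) + C(7,1)·C(7,5) + C(7,2)·C(7,4) + C(7,3)·C(7,3) + C(7,4)·C(7,2) = 7 + 147 + 735 + 1225 + 735 = 2849.

2849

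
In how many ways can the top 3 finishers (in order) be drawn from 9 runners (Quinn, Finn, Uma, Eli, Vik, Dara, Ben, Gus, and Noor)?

This is an ordered selection of 3 from 9: P(9,3).
That gives 9 × 8 × 7 = 504.

504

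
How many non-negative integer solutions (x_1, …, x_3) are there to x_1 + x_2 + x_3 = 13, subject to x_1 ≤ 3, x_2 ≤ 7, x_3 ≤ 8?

18

By stars and bars, unrestricted non-negative solutions to x_1+…+x_3 = 13 number C(13+2,2) = 105.
Subtract solutions that violate a single cap (substitute x_i' = x_i − (cap_i+1)): x_1 ≥ 4 gives C(11,2) = 55; x_2 ≥ 8 gives C(7,2) = 21; x_3 ≥ 9 gives C(6,2) = 15. Together 91.
Add back pairs where two caps are both exceeded: 3 + 1 + 0 = 4.
By inclusion–exclusion the count is 105 − 91 + 4 = 18.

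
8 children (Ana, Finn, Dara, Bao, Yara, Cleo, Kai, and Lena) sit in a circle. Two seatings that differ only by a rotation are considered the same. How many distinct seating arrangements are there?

Seat Ana anywhere (absorbing the rotational symmetry), then permute the other 7: (7)! = 5040.

5040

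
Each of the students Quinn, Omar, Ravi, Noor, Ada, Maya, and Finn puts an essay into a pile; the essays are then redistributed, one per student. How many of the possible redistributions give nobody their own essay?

1854

Count assignments avoiding every fixed point. For any j of the 7 students fixed to their own essay, the other 7−j can be arranged in (7−j)! ways.
By inclusion–exclusion this is Σ_{j=0}^{7} (−1)^j C(7,j)·(7−j)!.
Computing: 5040 − 5040 + 2520 − 840 + 210 − 42 + 7 − 1 = 1854.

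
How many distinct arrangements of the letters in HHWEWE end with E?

With the last slot taken by E, it remains to arrange the other 5 letters (HHWWE).
Those 5 letters have H appearing twice and W appearing twice, giving (5)!/(2!·2!) = 30.

30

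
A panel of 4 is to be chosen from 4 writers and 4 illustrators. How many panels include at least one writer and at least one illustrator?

With no constraint there are C(8,4) = 70 possible selections.
Subtract selections that omit an entire group: no writers → C(4,4) = 1; no illustrators → C(4,4) = 1.
Both groups omitted at once is impossible, so 70 − 2 = 68.

68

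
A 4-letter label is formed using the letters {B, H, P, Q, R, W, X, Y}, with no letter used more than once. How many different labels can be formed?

1680

With no repetition, fill the 4 letters in order: 8 choices, then 7, down to 5.
8 × 7 × 6 × 5 = 1680.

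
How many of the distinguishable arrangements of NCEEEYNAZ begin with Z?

Fix Z in the first position and arrange the remaining 8 letters.
Those 8 letters have E appearing 3 times and N appearing twice, giving (8)!/(3!·2!) = 3360.

3360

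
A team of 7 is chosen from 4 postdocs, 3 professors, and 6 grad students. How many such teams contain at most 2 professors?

1506

Split by how many professors are chosen (0 through 2).
Sum: C(3,0)·C(10,7) + C(3,1)·C(10,6) + C(3,2)·C(10,5) = 120 + 630 + 756 = 1506.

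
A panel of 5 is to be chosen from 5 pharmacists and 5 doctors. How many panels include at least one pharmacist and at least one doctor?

Unrestricted: C(10,5) = 252 ways to pick any 5 of the 10.
Selections missing a whole group: no pharmacists → C(5,5) = 1; no doctors → C(5,5) = 1.
Both groups omitted at once is impossible, so 252 − 2 = 250.

250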